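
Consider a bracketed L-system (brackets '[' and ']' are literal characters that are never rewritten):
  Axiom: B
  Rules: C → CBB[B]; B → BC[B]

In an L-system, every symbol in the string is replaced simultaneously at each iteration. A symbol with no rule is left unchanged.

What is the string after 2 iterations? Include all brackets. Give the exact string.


Step 0: B
Step 1: BC[B]
Step 2: BC[B]CBB[B][BC[B]]

Answer: BC[B]CBB[B][BC[B]]


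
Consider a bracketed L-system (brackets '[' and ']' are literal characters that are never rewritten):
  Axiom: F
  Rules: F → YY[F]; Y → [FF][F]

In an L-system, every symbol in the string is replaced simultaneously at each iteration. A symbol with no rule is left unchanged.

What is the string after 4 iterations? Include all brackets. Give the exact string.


Answer: [[FF][F][FF][F][YY[F]][FF][F][FF][F][YY[F]]][[FF][F][FF][F][YY[F]]][[FF][F][FF][F][YY[F]][FF][F][FF][F][YY[F]]][[FF][F][FF][F][YY[F]]][[YY[F]YY[F]][YY[F]][YY[F]YY[F]][YY[F]][[FF][F][FF][F][YY[F]]]]

Derivation:
Step 0: F
Step 1: YY[F]
Step 2: [FF][F][FF][F][YY[F]]
Step 3: [YY[F]YY[F]][YY[F]][YY[F]YY[F]][YY[F]][[FF][F][FF][F][YY[F]]]
Step 4: [[FF][F][FF][F][YY[F]][FF][F][FF][F][YY[F]]][[FF][F][FF][F][YY[F]]][[FF][F][FF][F][YY[F]][FF][F][FF][F][YY[F]]][[FF][F][FF][F][YY[F]]][[YY[F]YY[F]][YY[F]][YY[F]YY[F]][YY[F]][[FF][F][FF][F][YY[F]]]]


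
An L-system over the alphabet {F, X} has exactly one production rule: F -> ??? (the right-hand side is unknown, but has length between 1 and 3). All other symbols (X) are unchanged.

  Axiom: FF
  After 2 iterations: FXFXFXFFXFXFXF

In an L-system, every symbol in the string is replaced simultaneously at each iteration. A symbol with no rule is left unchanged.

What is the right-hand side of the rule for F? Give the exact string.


Answer: FXF

Derivation:
Trying F -> FXF:
  Step 0: FF
  Step 1: FXFFXF
  Step 2: FXFXFXFFXFXFXF
Matches the given result.


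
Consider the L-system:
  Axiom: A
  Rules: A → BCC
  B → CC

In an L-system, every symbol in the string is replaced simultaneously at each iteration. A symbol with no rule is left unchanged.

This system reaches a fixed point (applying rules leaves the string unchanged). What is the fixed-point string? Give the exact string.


Step 0: A
Step 1: BCC
Step 2: CCCC
Step 3: CCCC  (unchanged — fixed point at step 2)

Answer: CCCC


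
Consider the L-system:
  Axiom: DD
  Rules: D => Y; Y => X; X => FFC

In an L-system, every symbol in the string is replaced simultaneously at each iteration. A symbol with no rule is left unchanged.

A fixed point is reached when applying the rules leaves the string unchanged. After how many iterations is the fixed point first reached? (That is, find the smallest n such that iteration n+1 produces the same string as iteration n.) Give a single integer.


Answer: 3

Derivation:
Step 0: DD
Step 1: YY
Step 2: XX
Step 3: FFCFFC
Step 4: FFCFFC  (unchanged — fixed point at step 3)


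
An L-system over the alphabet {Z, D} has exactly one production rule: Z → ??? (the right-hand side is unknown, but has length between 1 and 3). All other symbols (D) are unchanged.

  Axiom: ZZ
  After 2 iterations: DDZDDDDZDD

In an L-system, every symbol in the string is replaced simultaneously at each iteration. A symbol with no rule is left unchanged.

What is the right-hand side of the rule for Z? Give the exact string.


Answer: DZD

Derivation:
Trying Z → DZD:
  Step 0: ZZ
  Step 1: DZDDZD
  Step 2: DDZDDDDZDD
Matches the given result.


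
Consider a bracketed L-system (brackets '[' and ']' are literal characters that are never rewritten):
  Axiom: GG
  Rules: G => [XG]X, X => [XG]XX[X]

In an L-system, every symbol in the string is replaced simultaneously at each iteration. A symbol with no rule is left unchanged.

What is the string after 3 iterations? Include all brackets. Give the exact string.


Step 0: GG
Step 1: [XG]X[XG]X
Step 2: [[XG]XX[X][XG]X][XG]XX[X][[XG]XX[X][XG]X][XG]XX[X]
Step 3: [[[XG]XX[X][XG]X][XG]XX[X][XG]XX[X][[XG]XX[X]][[XG]XX[X][XG]X][XG]XX[X]][[XG]XX[X][XG]X][XG]XX[X][XG]XX[X][[XG]XX[X]][[[XG]XX[X][XG]X][XG]XX[X][XG]XX[X][[XG]XX[X]][[XG]XX[X][XG]X][XG]XX[X]][[XG]XX[X][XG]X][XG]XX[X][XG]XX[X][[XG]XX[X]]

Answer: [[[XG]XX[X][XG]X][XG]XX[X][XG]XX[X][[XG]XX[X]][[XG]XX[X][XG]X][XG]XX[X]][[XG]XX[X][XG]X][XG]XX[X][XG]XX[X][[XG]XX[X]][[[XG]XX[X][XG]X][XG]XX[X][XG]XX[X][[XG]XX[X]][[XG]XX[X][XG]X][XG]XX[X]][[XG]XX[X][XG]X][XG]XX[X][XG]XX[X][[XG]XX[X]]


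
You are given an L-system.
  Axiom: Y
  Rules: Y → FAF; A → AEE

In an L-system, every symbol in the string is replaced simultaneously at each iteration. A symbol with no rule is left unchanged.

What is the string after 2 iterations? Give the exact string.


Answer: FAEEF

Derivation:
Step 0: Y
Step 1: FAF
Step 2: FAEEF


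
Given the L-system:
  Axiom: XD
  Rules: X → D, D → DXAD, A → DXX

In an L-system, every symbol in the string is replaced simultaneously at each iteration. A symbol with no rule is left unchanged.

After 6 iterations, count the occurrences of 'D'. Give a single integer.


Step 0: length=2, 'D' count=1
Step 1: length=5, 'D' count=3
Step 2: length=16, 'D' count=8
Step 3: length=46, 'D' count=24
Step 4: length=134, 'D' count=70
Step 5: length=392, 'D' count=204
Step 6: length=1144, 'D' count=596
Final string: DXADDDXXDXADDXADDXADDDDXADDDXXDXADDXADDDXXDXADDXADDDXXDXADDXADDXADDXADDDXXDXADDXADDXADDDDXADDDXXDXADDXADDDXXDXADDXADDXADDDDXADDDXXDXADDXADDDXXDXADDXADDXADDDDXADDDXXDXADDXADDDXXDXADDXADDDXXDXADDXADDDXXDXADDXADDXADDDDXADDDXXDXADDXADDDXXDXADDXADDDXXDXADDXADDXADDXADDDXXDXADDXADDXADDDDXADDDXXDXADDXADDDXXDXADDXADDXADDDDXADDDXXDXADDXADDDXXDXADDXADDDXXDXADDXADDXADDXADDDXXDXADDXADDXADDDDXADDDXXDXADDXADDDXXDXADDXADDXADDDDXADDDXXDXADDXADDDXXDXADDXADDXADDDDXADDDXXDXADDXADDDXXDXADDXADDDXXDXADDXADDDXXDXADDXADDXADDDDXADDDXXDXADDXADDDXXDXADDXADDDXXDXADDXADDXADDXADDDXXDXADDXADDXADDDDXADDDXXDXADDXADDDXXDXADDXADDXADDDDXADDDXXDXADDXADDDXXDXADDXADDDXXDXADDXADDXADDXADDDXXDXADDXADDXADDDDXADDDXXDXADDXADDDXXDXADDXADDXADDDDXADDDXXDXADDXADDDXXDXADDXADDDXXDXADDXADDXADDXADDDXXDXADDXADDXADDDDXADDDXXDXADDXADDDXXDXADDXADDXADDDDXADDDXXDXADDXADDDXXDXADDXADDXADDDDXADDDXXDXADDXADDDXXDXADDXADDXADDDDXADDDXXDXADDXADDDXXDXADDXADDDXXDXADDXADDXADDXADDDXXDXADDXADDXADDDDXADDDXXDXADDXADDDXXDXADDXADDXADDDDXADDDXXDXADDXADDDXXDXADDXADDXADDDDXADDDXXDXADDXADDDXXDXADDXADDDXXDXADDXADDDXXDXADDXADDXADDDDXADDDXXDXADDXADDDXXDXADDXADDDXXDXADDXADDXADDXADDDXXDXADDXADDXADDDDXADDDXXDXAD

Answer: 596


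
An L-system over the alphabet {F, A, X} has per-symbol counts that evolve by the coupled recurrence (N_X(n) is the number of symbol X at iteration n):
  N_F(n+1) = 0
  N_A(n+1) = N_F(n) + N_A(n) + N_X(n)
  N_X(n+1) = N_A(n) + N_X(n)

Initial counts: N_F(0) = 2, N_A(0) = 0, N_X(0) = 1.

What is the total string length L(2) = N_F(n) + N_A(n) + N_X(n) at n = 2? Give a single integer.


Answer: 8

Derivation:
Step 0: N_F=2, N_A=0, N_X=1, L=3
Step 1: N_F=0, N_A=3, N_X=1, L=4
Step 2: N_F=0, N_A=4, N_X=4, L=8


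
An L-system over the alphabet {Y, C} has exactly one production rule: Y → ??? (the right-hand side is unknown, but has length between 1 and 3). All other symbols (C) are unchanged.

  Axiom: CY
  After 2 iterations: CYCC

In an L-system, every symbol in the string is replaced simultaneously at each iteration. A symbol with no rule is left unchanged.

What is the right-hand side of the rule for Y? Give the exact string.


Trying Y → YC:
  Step 0: CY
  Step 1: CYC
  Step 2: CYCC
Matches the given result.

Answer: YC


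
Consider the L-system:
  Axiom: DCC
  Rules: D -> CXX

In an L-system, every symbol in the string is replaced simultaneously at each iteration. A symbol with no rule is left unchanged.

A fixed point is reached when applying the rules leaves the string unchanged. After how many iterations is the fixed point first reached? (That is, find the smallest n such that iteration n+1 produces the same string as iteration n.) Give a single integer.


Step 0: DCC
Step 1: CXXCC
Step 2: CXXCC  (unchanged — fixed point at step 1)

Answer: 1


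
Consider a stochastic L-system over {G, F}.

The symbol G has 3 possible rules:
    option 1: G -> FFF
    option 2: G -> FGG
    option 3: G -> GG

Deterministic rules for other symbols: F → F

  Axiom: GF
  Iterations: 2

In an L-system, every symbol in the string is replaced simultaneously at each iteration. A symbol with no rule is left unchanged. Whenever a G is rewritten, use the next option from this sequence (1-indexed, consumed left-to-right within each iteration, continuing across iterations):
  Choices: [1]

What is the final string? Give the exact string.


Step 0: GF
Step 1: FFFF  (used choices [1])
Step 2: FFFF  (used choices [])

Answer: FFFF


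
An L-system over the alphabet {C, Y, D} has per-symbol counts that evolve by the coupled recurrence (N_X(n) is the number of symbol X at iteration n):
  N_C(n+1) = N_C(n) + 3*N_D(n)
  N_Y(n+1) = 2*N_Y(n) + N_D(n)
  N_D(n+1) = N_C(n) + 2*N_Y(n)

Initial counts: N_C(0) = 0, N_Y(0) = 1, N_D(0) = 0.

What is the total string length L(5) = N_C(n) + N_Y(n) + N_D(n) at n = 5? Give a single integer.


Answer: 544

Derivation:
Step 0: N_C=0, N_Y=1, N_D=0, L=1
Step 1: N_C=0, N_Y=2, N_D=2, L=4
Step 2: N_C=6, N_Y=6, N_D=4, L=16
Step 3: N_C=18, N_Y=16, N_D=18, L=52
Step 4: N_C=72, N_Y=50, N_D=50, L=172
Step 5: N_C=222, N_Y=150, N_D=172, L=544


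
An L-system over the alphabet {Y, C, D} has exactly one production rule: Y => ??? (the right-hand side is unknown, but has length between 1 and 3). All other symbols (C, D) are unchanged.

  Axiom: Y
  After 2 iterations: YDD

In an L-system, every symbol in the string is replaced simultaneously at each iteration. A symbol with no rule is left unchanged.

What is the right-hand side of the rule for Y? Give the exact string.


Trying Y => YD:
  Step 0: Y
  Step 1: YD
  Step 2: YDD
Matches the given result.

Answer: YD


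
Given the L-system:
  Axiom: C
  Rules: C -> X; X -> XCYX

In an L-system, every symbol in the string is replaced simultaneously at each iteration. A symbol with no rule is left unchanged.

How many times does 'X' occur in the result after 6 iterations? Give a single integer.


Step 0: C  (0 'X')
Step 1: X  (1 'X')
Step 2: XCYX  (2 'X')
Step 3: XCYXXYXCYX  (5 'X')
Step 4: XCYXXYXCYXXCYXYXCYXXYXCYX  (12 'X')
Step 5: XCYXXYXCYXXCYXYXCYXXYXCYXXCYXXYXCYXYXCYXXYXCYXXCYXYXCYXXYXCYX  (29 'X')
Step 6: XCYXXYXCYXXCYXYXCYXXYXCYXXCYXXYXCYXYXCYXXYXCYXXCYXYXCYXXYXCYXXCYXXYXCYXXCYXYXCYXXYXCYXYXCYXXYXCYXXCYXYXCYXXYXCYXXCYXXYXCYXYXCYXXYXCYXXCYXYXCYXXYXCYX  (70 'X')

Answer: 70


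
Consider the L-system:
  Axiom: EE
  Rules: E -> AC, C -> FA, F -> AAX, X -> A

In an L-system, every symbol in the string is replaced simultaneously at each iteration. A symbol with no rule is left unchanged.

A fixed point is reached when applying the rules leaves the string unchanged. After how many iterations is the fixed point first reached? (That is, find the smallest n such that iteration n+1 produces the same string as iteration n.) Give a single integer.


Step 0: EE
Step 1: ACAC
Step 2: AFAAFA
Step 3: AAAXAAAAXA
Step 4: AAAAAAAAAA
Step 5: AAAAAAAAAA  (unchanged — fixed point at step 4)

Answer: 4


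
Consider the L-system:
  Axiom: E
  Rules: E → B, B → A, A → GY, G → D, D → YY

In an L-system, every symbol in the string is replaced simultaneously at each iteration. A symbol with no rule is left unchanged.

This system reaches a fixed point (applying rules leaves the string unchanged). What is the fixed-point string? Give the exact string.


Answer: YYY

Derivation:
Step 0: E
Step 1: B
Step 2: A
Step 3: GY
Step 4: DY
Step 5: YYY
Step 6: YYY  (unchanged — fixed point at step 5)


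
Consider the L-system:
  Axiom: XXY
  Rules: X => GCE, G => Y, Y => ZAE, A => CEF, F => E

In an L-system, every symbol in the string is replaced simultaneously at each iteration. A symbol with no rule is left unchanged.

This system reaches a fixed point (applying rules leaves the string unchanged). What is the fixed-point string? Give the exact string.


Answer: ZCEEECEZCEEECEZCEEE

Derivation:
Step 0: XXY
Step 1: GCEGCEZAE
Step 2: YCEYCEZCEFE
Step 3: ZAECEZAECEZCEEE
Step 4: ZCEFECEZCEFECEZCEEE
Step 5: ZCEEECEZCEEECEZCEEE
Step 6: ZCEEECEZCEEECEZCEEE  (unchanged — fixed point at step 5)


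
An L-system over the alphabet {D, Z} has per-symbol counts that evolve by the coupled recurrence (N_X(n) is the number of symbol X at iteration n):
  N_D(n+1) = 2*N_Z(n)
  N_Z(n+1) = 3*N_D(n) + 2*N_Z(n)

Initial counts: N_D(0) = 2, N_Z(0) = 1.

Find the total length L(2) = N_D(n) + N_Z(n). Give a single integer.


Answer: 38

Derivation:
Step 0: N_D=2, N_Z=1, L=3
Step 1: N_D=2, N_Z=8, L=10
Step 2: N_D=16, N_Z=22, L=38


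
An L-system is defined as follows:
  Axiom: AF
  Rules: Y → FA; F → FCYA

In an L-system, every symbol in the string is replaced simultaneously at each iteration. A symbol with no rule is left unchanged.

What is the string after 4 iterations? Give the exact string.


Answer: AFCYACFAACFCYAAACFCYACFAAAA

Derivation:
Step 0: AF
Step 1: AFCYA
Step 2: AFCYACFAA
Step 3: AFCYACFAACFCYAAA
Step 4: AFCYACFAACFCYAAACFCYACFAAAA


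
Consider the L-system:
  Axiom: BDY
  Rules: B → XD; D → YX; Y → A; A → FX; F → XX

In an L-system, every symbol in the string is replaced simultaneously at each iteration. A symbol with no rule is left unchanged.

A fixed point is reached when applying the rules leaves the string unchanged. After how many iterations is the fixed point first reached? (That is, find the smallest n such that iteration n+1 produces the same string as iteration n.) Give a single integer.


Step 0: BDY
Step 1: XDYXA
Step 2: XYXAXFX
Step 3: XAXFXXXXX
Step 4: XFXXXXXXXXX
Step 5: XXXXXXXXXXXX
Step 6: XXXXXXXXXXXX  (unchanged — fixed point at step 5)

Answer: 5


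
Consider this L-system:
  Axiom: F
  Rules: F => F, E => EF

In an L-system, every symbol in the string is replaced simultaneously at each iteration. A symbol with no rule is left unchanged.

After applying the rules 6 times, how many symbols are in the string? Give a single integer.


Answer: 1

Derivation:
Step 0: length = 1
Step 1: length = 1
Step 2: length = 1
Step 3: length = 1
Step 4: length = 1
Step 5: length = 1
Step 6: length = 1


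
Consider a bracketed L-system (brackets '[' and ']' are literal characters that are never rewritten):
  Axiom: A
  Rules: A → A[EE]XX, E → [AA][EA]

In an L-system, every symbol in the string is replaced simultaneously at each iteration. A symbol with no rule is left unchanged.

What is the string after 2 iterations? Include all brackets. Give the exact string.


Answer: A[EE]XX[[AA][EA][AA][EA]]XX

Derivation:
Step 0: A
Step 1: A[EE]XX
Step 2: A[EE]XX[[AA][EA][AA][EA]]XX


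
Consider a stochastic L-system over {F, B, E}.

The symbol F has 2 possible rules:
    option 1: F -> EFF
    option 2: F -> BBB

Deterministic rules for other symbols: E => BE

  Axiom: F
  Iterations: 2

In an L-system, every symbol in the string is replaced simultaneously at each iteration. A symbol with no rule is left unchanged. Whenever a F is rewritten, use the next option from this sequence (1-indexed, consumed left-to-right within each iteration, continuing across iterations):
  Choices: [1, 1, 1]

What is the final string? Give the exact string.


Step 0: F
Step 1: EFF  (used choices [1])
Step 2: BEEFFEFF  (used choices [1, 1])

Answer: BEEFFEFF


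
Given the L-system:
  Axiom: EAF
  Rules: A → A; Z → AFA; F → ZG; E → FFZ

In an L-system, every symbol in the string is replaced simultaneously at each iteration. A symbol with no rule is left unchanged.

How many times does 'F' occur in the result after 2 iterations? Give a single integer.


Step 0: EAF  (1 'F')
Step 1: FFZAZG  (2 'F')
Step 2: ZGZGAFAAAFAG  (2 'F')

Answer: 2


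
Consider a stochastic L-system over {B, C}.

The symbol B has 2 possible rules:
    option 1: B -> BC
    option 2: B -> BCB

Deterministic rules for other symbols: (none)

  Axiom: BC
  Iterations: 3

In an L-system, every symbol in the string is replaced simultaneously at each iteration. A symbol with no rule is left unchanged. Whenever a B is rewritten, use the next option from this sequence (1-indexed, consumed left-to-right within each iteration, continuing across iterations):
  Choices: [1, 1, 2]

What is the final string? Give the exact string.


Step 0: BC
Step 1: BCC  (used choices [1])
Step 2: BCCC  (used choices [1])
Step 3: BCBCCC  (used choices [2])

Answer: BCBCCC


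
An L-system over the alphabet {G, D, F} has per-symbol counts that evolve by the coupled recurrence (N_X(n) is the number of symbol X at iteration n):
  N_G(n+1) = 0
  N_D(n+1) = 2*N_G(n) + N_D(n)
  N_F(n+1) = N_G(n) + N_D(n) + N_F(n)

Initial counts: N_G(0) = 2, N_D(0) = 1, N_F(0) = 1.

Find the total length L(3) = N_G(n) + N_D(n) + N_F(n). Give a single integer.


Step 0: N_G=2, N_D=1, N_F=1, L=4
Step 1: N_G=0, N_D=5, N_F=4, L=9
Step 2: N_G=0, N_D=5, N_F=9, L=14
Step 3: N_G=0, N_D=5, N_F=14, L=19

Answer: 19


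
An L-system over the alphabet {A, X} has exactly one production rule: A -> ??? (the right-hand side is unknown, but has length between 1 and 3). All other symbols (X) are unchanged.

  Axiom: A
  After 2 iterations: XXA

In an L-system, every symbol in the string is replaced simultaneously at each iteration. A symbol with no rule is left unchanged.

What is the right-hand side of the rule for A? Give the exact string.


Answer: XA

Derivation:
Trying A -> XA:
  Step 0: A
  Step 1: XA
  Step 2: XXA
Matches the given result.


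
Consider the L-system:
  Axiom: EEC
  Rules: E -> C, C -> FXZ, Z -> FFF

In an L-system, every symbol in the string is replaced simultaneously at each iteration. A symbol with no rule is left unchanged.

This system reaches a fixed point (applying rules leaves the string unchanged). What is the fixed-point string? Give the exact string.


Answer: FXFFFFXFFFFXFFF

Derivation:
Step 0: EEC
Step 1: CCFXZ
Step 2: FXZFXZFXFFF
Step 3: FXFFFFXFFFFXFFF
Step 4: FXFFFFXFFFFXFFF  (unchanged — fixed point at step 3)


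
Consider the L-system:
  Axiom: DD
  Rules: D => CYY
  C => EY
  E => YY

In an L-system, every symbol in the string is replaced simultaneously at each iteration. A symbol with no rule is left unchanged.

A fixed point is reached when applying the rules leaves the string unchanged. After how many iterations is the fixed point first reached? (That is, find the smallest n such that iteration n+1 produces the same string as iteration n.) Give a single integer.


Answer: 3

Derivation:
Step 0: DD
Step 1: CYYCYY
Step 2: EYYYEYYY
Step 3: YYYYYYYYYY
Step 4: YYYYYYYYYY  (unchanged — fixed point at step 3)


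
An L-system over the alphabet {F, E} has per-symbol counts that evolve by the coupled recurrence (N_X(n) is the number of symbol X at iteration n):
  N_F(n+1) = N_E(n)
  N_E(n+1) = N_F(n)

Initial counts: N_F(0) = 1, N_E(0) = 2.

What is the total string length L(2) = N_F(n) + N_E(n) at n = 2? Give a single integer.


Step 0: N_F=1, N_E=2, L=3
Step 1: N_F=2, N_E=1, L=3
Step 2: N_F=1, N_E=2, L=3

Answer: 3


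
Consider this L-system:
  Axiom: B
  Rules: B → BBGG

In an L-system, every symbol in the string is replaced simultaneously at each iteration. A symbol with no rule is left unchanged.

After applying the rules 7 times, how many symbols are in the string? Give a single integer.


Answer: 382

Derivation:
Step 0: length = 1
Step 1: length = 4
Step 2: length = 10
Step 3: length = 22
Step 4: length = 46
Step 5: length = 94
Step 6: length = 190
Step 7: length = 382


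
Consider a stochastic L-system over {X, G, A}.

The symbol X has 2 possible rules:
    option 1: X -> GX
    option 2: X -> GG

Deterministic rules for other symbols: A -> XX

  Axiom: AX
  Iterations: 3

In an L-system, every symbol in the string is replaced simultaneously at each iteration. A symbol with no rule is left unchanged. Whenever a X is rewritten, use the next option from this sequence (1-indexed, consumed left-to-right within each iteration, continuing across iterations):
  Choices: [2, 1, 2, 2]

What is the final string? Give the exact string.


Step 0: AX
Step 1: XXGG  (used choices [2])
Step 2: GXGGGG  (used choices [1, 2])
Step 3: GGGGGGG  (used choices [2])

Answer: GGGGGGG


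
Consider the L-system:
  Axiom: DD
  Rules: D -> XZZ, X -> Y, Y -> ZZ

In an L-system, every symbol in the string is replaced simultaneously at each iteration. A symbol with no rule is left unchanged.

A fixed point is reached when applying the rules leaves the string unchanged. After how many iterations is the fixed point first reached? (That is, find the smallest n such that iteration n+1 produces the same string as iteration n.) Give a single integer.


Step 0: DD
Step 1: XZZXZZ
Step 2: YZZYZZ
Step 3: ZZZZZZZZ
Step 4: ZZZZZZZZ  (unchanged — fixed point at step 3)

Answer: 3


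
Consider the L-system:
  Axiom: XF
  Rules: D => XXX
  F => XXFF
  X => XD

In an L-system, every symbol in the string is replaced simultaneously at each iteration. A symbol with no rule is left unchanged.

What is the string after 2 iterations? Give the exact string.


Answer: XDXXXXDXDXXFFXXFF

Derivation:
Step 0: XF
Step 1: XDXXFF
Step 2: XDXXXXDXDXXFFXXFF


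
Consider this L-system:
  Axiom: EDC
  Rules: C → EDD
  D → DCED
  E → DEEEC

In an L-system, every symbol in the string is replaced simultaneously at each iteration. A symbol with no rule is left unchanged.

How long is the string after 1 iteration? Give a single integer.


Step 0: length = 3
Step 1: length = 12

Answer: 12


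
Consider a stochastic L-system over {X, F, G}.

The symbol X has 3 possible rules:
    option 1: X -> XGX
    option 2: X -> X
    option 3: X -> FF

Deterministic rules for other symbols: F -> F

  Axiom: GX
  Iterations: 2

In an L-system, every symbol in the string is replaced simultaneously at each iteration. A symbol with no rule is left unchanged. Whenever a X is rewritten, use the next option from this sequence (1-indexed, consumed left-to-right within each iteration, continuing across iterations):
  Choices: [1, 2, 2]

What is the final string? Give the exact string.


Answer: GXGX

Derivation:
Step 0: GX
Step 1: GXGX  (used choices [1])
Step 2: GXGX  (used choices [2, 2])


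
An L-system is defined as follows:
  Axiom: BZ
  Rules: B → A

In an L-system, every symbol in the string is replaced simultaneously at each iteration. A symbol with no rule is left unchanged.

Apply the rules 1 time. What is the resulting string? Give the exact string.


Step 0: BZ
Step 1: AZ

Answer: AZ


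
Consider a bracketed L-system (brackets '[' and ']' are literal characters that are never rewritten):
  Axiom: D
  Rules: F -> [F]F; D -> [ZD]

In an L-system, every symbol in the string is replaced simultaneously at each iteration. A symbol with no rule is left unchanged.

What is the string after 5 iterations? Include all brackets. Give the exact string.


Step 0: D
Step 1: [ZD]
Step 2: [Z[ZD]]
Step 3: [Z[Z[ZD]]]
Step 4: [Z[Z[Z[ZD]]]]
Step 5: [Z[Z[Z[Z[ZD]]]]]

Answer: [Z[Z[Z[Z[ZD]]]]]


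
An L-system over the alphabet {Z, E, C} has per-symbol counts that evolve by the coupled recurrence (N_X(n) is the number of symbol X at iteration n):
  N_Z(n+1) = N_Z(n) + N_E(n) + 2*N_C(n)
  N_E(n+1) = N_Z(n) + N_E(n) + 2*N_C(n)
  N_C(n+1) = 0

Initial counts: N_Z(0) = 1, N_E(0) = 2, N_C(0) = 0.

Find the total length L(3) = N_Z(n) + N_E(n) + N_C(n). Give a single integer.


Step 0: N_Z=1, N_E=2, N_C=0, L=3
Step 1: N_Z=3, N_E=3, N_C=0, L=6
Step 2: N_Z=6, N_E=6, N_C=0, L=12
Step 3: N_Z=12, N_E=12, N_C=0, L=24

Answer: 24


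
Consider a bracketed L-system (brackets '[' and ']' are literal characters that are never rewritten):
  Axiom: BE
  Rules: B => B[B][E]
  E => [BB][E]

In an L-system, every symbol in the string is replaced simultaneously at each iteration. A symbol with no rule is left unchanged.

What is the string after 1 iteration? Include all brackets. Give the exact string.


Step 0: BE
Step 1: B[B][E][BB][E]

Answer: B[B][E][BB][E]


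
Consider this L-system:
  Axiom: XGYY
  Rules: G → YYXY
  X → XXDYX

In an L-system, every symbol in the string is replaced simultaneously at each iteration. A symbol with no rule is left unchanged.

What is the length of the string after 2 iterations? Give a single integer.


Step 0: length = 4
Step 1: length = 11
Step 2: length = 27

Answer: 27


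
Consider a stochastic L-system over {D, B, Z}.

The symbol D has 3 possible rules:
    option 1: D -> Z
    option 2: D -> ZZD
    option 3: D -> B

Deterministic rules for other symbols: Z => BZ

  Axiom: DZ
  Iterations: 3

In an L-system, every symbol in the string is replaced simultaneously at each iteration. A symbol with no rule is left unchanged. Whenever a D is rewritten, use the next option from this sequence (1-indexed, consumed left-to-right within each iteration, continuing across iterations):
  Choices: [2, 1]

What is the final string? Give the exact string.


Step 0: DZ
Step 1: ZZDBZ  (used choices [2])
Step 2: BZBZZBBZ  (used choices [1])
Step 3: BBZBBZBZBBBZ  (used choices [])

Answer: BBZBBZBZBBBZ


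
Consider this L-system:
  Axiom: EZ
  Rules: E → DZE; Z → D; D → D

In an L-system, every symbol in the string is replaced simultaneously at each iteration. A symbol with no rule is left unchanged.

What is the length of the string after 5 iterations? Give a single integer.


Answer: 12

Derivation:
Step 0: length = 2
Step 1: length = 4
Step 2: length = 6
Step 3: length = 8
Step 4: length = 10
Step 5: length = 12


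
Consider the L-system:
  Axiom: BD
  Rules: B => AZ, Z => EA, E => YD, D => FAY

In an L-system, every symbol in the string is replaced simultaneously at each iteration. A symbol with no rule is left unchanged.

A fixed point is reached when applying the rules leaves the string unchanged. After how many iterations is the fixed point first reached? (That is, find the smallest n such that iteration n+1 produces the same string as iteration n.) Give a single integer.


Answer: 4

Derivation:
Step 0: BD
Step 1: AZFAY
Step 2: AEAFAY
Step 3: AYDAFAY
Step 4: AYFAYAFAY
Step 5: AYFAYAFAY  (unchanged — fixed point at step 4)


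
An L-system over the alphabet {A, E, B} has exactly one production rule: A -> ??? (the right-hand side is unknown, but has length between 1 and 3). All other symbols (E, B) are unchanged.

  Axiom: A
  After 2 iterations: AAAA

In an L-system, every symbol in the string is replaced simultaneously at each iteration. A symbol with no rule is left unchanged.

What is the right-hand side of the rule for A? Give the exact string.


Trying A -> AA:
  Step 0: A
  Step 1: AA
  Step 2: AAAA
Matches the given result.

Answer: AA


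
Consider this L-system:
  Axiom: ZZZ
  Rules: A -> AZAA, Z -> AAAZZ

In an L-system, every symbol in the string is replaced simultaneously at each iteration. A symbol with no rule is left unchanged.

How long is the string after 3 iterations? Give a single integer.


Answer: 285

Derivation:
Step 0: length = 3
Step 1: length = 15
Step 2: length = 66
Step 3: length = 285


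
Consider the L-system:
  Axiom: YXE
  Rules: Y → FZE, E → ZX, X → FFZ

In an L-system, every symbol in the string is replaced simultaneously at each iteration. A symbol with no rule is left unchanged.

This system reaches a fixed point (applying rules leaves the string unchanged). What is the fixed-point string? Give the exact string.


Step 0: YXE
Step 1: FZEFFZZX
Step 2: FZZXFFZZFFZ
Step 3: FZZFFZFFZZFFZ
Step 4: FZZFFZFFZZFFZ  (unchanged — fixed point at step 3)

Answer: FZZFFZFFZZFFZ


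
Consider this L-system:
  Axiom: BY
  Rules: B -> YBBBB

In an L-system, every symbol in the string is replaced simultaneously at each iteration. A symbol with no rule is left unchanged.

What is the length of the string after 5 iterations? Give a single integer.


Answer: 1366

Derivation:
Step 0: length = 2
Step 1: length = 6
Step 2: length = 22
Step 3: length = 86
Step 4: length = 342
Step 5: length = 1366


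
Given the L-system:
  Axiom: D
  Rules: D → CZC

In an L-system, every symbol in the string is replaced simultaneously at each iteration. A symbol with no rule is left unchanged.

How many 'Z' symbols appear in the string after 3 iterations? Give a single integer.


Answer: 1

Derivation:
Step 0: D  (0 'Z')
Step 1: CZC  (1 'Z')
Step 2: CZC  (1 'Z')
Step 3: CZC  (1 'Z')


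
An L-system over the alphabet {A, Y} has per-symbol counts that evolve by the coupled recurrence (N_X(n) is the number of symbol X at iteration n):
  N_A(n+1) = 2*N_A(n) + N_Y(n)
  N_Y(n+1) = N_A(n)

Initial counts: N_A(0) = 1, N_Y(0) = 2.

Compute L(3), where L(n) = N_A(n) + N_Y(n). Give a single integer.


Step 0: N_A=1, N_Y=2, L=3
Step 1: N_A=4, N_Y=1, L=5
Step 2: N_A=9, N_Y=4, L=13
Step 3: N_A=22, N_Y=9, L=31

Answer: 31


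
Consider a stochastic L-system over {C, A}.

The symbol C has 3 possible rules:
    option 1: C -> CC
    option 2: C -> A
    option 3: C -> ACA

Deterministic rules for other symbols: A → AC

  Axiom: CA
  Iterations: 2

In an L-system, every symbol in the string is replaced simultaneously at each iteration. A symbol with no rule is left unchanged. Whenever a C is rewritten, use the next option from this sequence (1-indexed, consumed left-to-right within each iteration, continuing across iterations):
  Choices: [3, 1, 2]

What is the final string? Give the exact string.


Step 0: CA
Step 1: ACAAC  (used choices [3])
Step 2: ACCCACACA  (used choices [1, 2])

Answer: ACCCACACA


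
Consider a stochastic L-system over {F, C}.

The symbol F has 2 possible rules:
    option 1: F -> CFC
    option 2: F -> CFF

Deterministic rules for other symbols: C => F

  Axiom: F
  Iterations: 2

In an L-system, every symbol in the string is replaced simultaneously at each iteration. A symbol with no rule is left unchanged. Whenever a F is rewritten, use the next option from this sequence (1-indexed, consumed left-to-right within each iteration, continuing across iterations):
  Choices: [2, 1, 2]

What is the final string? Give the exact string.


Step 0: F
Step 1: CFF  (used choices [2])
Step 2: FCFCCFF  (used choices [1, 2])

Answer: FCFCCFF


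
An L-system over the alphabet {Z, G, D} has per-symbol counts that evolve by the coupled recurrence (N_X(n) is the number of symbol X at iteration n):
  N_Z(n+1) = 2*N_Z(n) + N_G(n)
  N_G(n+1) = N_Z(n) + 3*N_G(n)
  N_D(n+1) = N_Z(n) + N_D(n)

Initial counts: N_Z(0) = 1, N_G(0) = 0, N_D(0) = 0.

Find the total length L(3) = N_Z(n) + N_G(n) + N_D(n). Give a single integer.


Answer: 43

Derivation:
Step 0: N_Z=1, N_G=0, N_D=0, L=1
Step 1: N_Z=2, N_G=1, N_D=1, L=4
Step 2: N_Z=5, N_G=5, N_D=3, L=13
Step 3: N_Z=15, N_G=20, N_D=8, L=43


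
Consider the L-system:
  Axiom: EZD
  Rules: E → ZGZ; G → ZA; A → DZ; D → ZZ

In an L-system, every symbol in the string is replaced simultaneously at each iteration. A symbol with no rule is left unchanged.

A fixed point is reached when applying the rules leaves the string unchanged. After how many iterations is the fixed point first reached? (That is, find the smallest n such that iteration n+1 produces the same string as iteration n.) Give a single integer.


Step 0: EZD
Step 1: ZGZZZZ
Step 2: ZZAZZZZ
Step 3: ZZDZZZZZ
Step 4: ZZZZZZZZZ
Step 5: ZZZZZZZZZ  (unchanged — fixed point at step 4)

Answer: 4


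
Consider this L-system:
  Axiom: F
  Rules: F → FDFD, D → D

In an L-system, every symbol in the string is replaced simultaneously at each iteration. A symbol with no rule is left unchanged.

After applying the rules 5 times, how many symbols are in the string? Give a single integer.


Step 0: length = 1
Step 1: length = 4
Step 2: length = 10
Step 3: length = 22
Step 4: length = 46
Step 5: length = 94

Answer: 94


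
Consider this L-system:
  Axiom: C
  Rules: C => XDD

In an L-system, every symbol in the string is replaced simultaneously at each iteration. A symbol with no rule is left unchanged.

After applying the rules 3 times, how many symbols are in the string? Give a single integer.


Step 0: length = 1
Step 1: length = 3
Step 2: length = 3
Step 3: length = 3

Answer: 3


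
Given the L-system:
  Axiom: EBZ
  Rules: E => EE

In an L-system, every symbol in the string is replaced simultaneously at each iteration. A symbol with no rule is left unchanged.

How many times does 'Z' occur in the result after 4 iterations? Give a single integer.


Step 0: EBZ  (1 'Z')
Step 1: EEBZ  (1 'Z')
Step 2: EEEEBZ  (1 'Z')
Step 3: EEEEEEEEBZ  (1 'Z')
Step 4: EEEEEEEEEEEEEEEEBZ  (1 'Z')

Answer: 1


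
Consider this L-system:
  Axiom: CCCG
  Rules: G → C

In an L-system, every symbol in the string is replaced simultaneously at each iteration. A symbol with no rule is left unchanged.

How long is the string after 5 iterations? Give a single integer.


Step 0: length = 4
Step 1: length = 4
Step 2: length = 4
Step 3: length = 4
Step 4: length = 4
Step 5: length = 4

Answer: 4


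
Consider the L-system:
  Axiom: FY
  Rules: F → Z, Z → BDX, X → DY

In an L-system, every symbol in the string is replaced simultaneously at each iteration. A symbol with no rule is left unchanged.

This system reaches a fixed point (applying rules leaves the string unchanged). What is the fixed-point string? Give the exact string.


Step 0: FY
Step 1: ZY
Step 2: BDXY
Step 3: BDDYY
Step 4: BDDYY  (unchanged — fixed point at step 3)

Answer: BDDYY


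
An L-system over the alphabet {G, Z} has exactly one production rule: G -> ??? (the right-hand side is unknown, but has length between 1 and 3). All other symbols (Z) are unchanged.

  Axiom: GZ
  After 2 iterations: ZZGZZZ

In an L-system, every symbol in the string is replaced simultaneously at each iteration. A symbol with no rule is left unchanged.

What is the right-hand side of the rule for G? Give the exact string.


Trying G -> ZGZ:
  Step 0: GZ
  Step 1: ZGZZ
  Step 2: ZZGZZZ
Matches the given result.

Answer: ZGZ


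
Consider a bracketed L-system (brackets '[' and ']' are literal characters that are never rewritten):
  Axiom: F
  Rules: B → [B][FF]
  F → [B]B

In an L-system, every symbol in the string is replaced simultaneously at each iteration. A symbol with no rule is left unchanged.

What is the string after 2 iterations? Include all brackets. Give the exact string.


Answer: [[B][FF]][B][FF]

Derivation:
Step 0: F
Step 1: [B]B
Step 2: [[B][FF]][B][FF]


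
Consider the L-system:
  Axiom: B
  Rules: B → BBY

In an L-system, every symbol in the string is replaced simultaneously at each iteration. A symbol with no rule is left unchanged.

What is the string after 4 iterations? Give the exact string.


Answer: BBYBBYYBBYBBYYYBBYBBYYBBYBBYYYY

Derivation:
Step 0: B
Step 1: BBY
Step 2: BBYBBYY
Step 3: BBYBBYYBBYBBYYY
Step 4: BBYBBYYBBYBBYYYBBYBBYYBBYBBYYYY


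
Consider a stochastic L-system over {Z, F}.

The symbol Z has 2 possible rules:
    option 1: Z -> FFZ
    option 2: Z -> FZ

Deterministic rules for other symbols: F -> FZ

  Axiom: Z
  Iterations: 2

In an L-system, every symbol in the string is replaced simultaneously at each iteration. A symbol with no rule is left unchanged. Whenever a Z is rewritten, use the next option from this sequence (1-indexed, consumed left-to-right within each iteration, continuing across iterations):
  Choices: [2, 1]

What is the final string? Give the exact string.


Answer: FZFFZ

Derivation:
Step 0: Z
Step 1: FZ  (used choices [2])
Step 2: FZFFZ  (used choices [1])


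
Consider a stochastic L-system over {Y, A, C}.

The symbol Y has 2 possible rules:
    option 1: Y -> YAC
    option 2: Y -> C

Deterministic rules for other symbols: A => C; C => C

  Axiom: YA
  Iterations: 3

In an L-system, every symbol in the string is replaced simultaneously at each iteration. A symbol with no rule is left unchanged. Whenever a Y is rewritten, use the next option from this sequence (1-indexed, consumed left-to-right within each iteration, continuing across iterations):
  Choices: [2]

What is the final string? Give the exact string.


Step 0: YA
Step 1: CC  (used choices [2])
Step 2: CC  (used choices [])
Step 3: CC  (used choices [])

Answer: CC


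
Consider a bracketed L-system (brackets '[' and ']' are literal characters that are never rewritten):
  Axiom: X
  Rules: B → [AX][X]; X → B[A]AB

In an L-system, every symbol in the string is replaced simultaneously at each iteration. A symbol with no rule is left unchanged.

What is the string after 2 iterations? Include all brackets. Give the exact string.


Step 0: X
Step 1: B[A]AB
Step 2: [AX][X][A]A[AX][X]

Answer: [AX][X][A]A[AX][X]


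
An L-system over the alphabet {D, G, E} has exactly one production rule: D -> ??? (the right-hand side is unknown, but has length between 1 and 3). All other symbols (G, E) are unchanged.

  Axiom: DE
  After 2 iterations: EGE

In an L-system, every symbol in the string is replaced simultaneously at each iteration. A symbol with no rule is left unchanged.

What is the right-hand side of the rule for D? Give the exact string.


Trying D -> EG:
  Step 0: DE
  Step 1: EGE
  Step 2: EGE
Matches the given result.

Answer: EG


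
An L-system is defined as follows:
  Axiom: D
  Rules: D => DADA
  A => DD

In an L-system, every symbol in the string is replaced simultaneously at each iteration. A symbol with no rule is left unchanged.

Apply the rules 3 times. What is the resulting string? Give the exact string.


Step 0: D
Step 1: DADA
Step 2: DADADDDADADD
Step 3: DADADDDADADDDADADADADADADDDADADDDADADADA

Answer: DADADDDADADDDADADADADADADDDADADDDADADADA


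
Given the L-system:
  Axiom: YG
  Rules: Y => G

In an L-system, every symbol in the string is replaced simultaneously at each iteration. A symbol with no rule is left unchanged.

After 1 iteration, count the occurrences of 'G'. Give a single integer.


Answer: 2

Derivation:
Step 0: YG  (1 'G')
Step 1: GG  (2 'G')


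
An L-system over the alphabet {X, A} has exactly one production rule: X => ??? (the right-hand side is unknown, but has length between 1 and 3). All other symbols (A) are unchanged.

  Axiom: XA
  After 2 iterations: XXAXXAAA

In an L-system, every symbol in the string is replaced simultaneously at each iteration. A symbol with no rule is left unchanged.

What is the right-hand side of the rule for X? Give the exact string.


Trying X => XXA:
  Step 0: XA
  Step 1: XXAA
  Step 2: XXAXXAAA
Matches the given result.

Answer: XXA


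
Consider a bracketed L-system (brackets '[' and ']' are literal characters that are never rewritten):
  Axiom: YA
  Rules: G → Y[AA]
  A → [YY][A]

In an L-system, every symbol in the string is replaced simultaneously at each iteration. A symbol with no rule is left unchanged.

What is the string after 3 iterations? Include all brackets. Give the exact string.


Step 0: YA
Step 1: Y[YY][A]
Step 2: Y[YY][[YY][A]]
Step 3: Y[YY][[YY][[YY][A]]]

Answer: Y[YY][[YY][[YY][A]]]


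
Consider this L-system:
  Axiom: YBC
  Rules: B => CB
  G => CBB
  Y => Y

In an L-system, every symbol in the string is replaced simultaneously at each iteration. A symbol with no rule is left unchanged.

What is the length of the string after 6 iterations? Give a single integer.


Step 0: length = 3
Step 1: length = 4
Step 2: length = 5
Step 3: length = 6
Step 4: length = 7
Step 5: length = 8
Step 6: length = 9

Answer: 9


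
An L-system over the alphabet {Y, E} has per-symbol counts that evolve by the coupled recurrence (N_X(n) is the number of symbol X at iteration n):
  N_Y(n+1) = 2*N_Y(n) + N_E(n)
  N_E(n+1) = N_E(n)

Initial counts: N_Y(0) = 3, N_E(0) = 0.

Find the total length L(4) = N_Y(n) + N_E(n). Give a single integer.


Step 0: N_Y=3, N_E=0, L=3
Step 1: N_Y=6, N_E=0, L=6
Step 2: N_Y=12, N_E=0, L=12
Step 3: N_Y=24, N_E=0, L=24
Step 4: N_Y=48, N_E=0, L=48

Answer: 48


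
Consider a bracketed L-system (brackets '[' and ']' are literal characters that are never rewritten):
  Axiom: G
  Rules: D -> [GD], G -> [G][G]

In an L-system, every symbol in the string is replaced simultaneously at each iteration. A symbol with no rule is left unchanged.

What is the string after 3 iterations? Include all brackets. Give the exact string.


Step 0: G
Step 1: [G][G]
Step 2: [[G][G]][[G][G]]
Step 3: [[[G][G]][[G][G]]][[[G][G]][[G][G]]]

Answer: [[[G][G]][[G][G]]][[[G][G]][[G][G]]]
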